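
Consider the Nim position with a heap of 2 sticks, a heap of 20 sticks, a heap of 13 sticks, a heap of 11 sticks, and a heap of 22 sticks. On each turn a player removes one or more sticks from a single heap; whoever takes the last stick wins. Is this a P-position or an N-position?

N-position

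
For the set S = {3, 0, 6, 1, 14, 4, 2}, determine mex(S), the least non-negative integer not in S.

The values 0, 1, 2, 3, 4 are all present; 5 is the first non-negative integer missing from the set.

5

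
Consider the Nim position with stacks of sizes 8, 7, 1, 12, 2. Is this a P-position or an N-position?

P-position

Compute the nim-sum pairwise:
8 ^ 7 = 15
15 ^ 1 = 14
14 ^ 12 = 2
2 ^ 2 = 0
The nim-sum is 0, so this is a P-position: the player to move is in a losing position under optimal play.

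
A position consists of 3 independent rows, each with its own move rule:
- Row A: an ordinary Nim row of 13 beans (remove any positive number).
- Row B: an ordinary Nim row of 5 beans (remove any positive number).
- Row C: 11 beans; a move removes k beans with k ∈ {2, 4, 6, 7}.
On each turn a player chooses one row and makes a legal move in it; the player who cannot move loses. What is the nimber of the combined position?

Row A is a plain Nim row of size 13, so its Grundy value is 13.
Row B is a plain Nim row of size 5, so its Grundy value is 5.
For row C, compute g(0), g(1), … with moves {2, 4, 6, 7}:
k:     0  1  2  3  4  5  6  7  8  9 10 11
g(k):  0  0  1  1  2  2  3  3  4  0  0  1
So g(11) = 1.
The value of a disjunctive sum is the nim-sum of the parts.
Combined value = 13 XOR 5 XOR 1 = 9.

9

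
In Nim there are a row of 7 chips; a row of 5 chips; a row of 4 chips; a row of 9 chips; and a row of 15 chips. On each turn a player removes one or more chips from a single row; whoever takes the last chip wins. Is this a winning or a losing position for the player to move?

Losing position

Nim-sum: 7 XOR 5 XOR 4 XOR 9 XOR 15 = 0.
The nim-sum is 0, so this is a P-position: the player to move is in a losing position under optimal play.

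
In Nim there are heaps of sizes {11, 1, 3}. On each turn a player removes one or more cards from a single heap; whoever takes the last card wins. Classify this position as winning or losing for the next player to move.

Winning position

Compute the nim-sum pairwise:
11 ⊕ 1 = 10
10 ⊕ 3 = 9
The nim-sum is 9 ≠ 0, so this is an N-position: the player to move can win.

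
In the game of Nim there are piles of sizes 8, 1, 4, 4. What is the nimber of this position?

Write each in binary and XOR column by column:
  1000  (8)
  0001  (1)
  0100  (4)
  0100  (4)
  ----
  1001  (9)

9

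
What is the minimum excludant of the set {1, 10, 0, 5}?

The values 0, 1 are all present; 2 is the first non-negative integer missing from the set.

2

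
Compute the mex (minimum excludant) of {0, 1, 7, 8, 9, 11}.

The values 0, 1 are all present; 2 is the first non-negative integer missing from the set.

2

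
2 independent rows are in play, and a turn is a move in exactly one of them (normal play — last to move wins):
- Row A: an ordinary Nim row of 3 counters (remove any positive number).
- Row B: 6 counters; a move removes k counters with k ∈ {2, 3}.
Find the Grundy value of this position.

Row A is a plain Nim row of size 3, so its Grundy value is 3.
Grundy values for row B (subtraction set {2, 3}):
k:     0  1  2  3  4  5  6
g(k):  0  0  1  1  2  0  0
So g(6) = 0.
The value of a disjunctive sum is the nim-sum of the parts.
Combined value = 3 XOR 0 = 3.

3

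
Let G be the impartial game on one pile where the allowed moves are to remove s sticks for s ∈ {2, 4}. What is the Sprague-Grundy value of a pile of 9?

Build the Grundy sequence with g(k) = mex{g(k−s) : s ∈ {2, 4}, s ≤ k}:
g(0) = mex{} = 0
g(1) = mex{} = 0
g(2) = mex{0} = 1
g(3) = mex{0} = 1
g(4) = mex{0,1} = 2
g(5) = mex{0,1} = 2
g(6) = mex{1,2} = 0
g(7) = mex{1,2} = 0
g(8) = mex{0,2} = 1
g(9) = mex{0,2} = 1
So g(9) = 1.

1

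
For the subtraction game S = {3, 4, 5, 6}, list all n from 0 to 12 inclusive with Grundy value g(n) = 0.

0, 1, 2, 9, 10, 11

Build the Grundy sequence with g(k) = mex{g(k−s) : s ∈ {3, 4, 5, 6}, s ≤ k}:
g(0) = mex{} = 0
g(1) = mex{} = 0
g(2) = mex{} = 0
g(3) = mex{0} = 1
g(4) = mex{0} = 1
g(5) = mex{0} = 1
g(6) = mex{0,1} = 2
g(7) = mex{0,1} = 2
g(8) = mex{0,1} = 2
g(9) = mex{1,2} = 0
g(10) = mex{1,2} = 0
g(11) = mex{1,2} = 0
g(12) = mex{0,2} = 1
The P-positions (g = 0) in 0..12 are 0, 1, 2, 9, 10, 11.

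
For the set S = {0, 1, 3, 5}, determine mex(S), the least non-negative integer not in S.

2

The values 0, 1 are all present; 2 is the first non-negative integer missing from the set.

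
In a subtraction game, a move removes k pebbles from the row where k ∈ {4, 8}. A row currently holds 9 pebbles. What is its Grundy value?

2

Compute g(0), g(1), … for moves {4, 8}:
k:     0  1  2  3  4  5  6  7  8  9
g(k):  0  0  0  0  1  1  1  1  2  2
So g(9) = 2.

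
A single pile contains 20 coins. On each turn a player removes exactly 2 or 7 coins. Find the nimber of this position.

Compute g(0), g(1), … for moves {2, 7}:
k:     0  1  2  3  4  5  6  7  8  9 10 11 12 13 14 15 16 17 18 19 20
g(k):  0  0  1  1  0  0  1  1  2  0  0  1  1  0  0  1  1  2  0  0  1
So g(20) = 1.

1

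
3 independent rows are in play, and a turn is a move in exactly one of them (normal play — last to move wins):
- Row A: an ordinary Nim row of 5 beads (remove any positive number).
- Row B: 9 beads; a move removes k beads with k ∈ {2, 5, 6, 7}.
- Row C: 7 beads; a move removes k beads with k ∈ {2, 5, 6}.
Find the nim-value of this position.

4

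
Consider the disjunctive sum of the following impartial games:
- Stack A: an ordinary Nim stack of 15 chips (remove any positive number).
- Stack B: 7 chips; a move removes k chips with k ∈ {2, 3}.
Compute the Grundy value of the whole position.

14

Stack A is a plain Nim stack of size 15, so its Grundy value is 15.
Build the Grundy sequence for stack B with g(k) = mex{g(k−s) : s ∈ {2, 3}, s ≤ k}:
g(0) = mex{} = 0
g(1) = mex{} = 0
g(2) = mex{0} = 1
g(3) = mex{0} = 1
g(4) = mex{0,1} = 2
g(5) = mex{1} = 0
g(6) = mex{1,2} = 0
g(7) = mex{0,2} = 1
So g(7) = 1.
By the Sprague-Grundy theorem, the Grundy value of a sum of independent games is the XOR of the component values.
Combined value = 15 XOR 1 = 14.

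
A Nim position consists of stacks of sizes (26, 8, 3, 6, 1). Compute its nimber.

Nim-sum: 26 ^ 8 ^ 3 ^ 6 ^ 1 = 22.

22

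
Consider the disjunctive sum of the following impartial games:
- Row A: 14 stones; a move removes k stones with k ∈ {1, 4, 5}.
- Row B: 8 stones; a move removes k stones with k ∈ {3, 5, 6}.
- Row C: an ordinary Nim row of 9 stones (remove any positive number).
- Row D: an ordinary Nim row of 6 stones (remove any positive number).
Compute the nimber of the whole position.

For row A, compute g(0), g(1), … with moves {1, 4, 5}:
g(0) = mex{} = 0
g(1) = mex{0} = 1
g(2) = mex{1} = 0
g(3) = mex{0} = 1
g(4) = mex{0,1} = 2
g(5) = mex{0,1,2} = 3
g(6) = mex{0,1,3} = 2
g(7) = mex{0,1,2} = 3
g(8) = mex{1,2,3} = 0
g(9) = mex{0,2,3} = 1
g(10) = mex{1,2,3} = 0
g(11) = mex{0,2,3} = 1
g(12) = mex{0,1,3} = 2
g(13) = mex{0,1,2} = 3
g(14) = mex{0,1,3} = 2
So g(14) = 2.
For row B, compute g(0), g(1), … with moves {3, 5, 6}:
g(0) = mex{} = 0
g(1) = mex{} = 0
g(2) = mex{} = 0
g(3) = mex{0} = 1
g(4) = mex{0} = 1
g(5) = mex{0} = 1
g(6) = mex{0,1} = 2
g(7) = mex{0,1} = 2
g(8) = mex{0,1} = 2
So g(8) = 2.
Row C is a plain Nim row of size 9, so its Grundy value is 9.
Row D is a plain Nim row of size 6, so its Grundy value is 6.
By the Sprague-Grundy theorem, the Grundy value of a sum of independent games is the XOR of the component values.
Combined value = 2 XOR 2 XOR 9 XOR 6 = 15.

15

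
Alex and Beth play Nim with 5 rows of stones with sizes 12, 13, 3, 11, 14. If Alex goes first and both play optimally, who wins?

Alex wins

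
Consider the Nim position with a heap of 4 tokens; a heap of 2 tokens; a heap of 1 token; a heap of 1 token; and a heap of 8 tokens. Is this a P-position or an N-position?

N-position

Compute the nim-sum pairwise:
4 ^ 2 = 6
6 ^ 1 = 7
7 ^ 1 = 6
6 ^ 8 = 14
The nim-sum is 14 ≠ 0, so this is an N-position: the player to move can win.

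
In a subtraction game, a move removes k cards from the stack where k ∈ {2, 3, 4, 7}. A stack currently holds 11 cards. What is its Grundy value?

0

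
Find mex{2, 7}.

0

0 is not in the set, so the mex is 0.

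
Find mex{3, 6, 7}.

0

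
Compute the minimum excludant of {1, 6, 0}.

2

The values 0, 1 are all present; 2 is the first non-negative integer missing from the set.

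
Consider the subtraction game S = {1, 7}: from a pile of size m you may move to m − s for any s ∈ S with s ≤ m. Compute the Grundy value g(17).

Grundy values for subtraction set {1, 7}:
k:     0  1  2  3  4  5  6  7  8  9 10 11 12 13 14 15 16 17
g(k):  0  1  0  1  0  1  0  1  0  1  0  1  0  1  0  1  0  1
So g(17) = 1.

1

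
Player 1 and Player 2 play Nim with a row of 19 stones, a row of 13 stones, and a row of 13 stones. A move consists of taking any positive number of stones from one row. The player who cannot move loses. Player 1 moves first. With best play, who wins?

In binary:
  10011  (19)
  01101  (13)
  01101  (13)
  -----
  10011  (19)
The nim-sum is 19 ≠ 0, so this is an N-position: the player to move can win; Player 1 has a winning move.

Player 1 wins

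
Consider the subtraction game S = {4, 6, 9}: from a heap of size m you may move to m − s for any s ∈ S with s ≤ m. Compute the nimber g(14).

0

Grundy values for subtraction set {4, 6, 9}:
g(0) = mex{} = 0
g(1) = mex{} = 0
g(2) = mex{} = 0
g(3) = mex{} = 0
g(4) = mex{0} = 1
g(5) = mex{0} = 1
g(6) = mex{0} = 1
g(7) = mex{0} = 1
g(8) = mex{0,1} = 2
g(9) = mex{0,1} = 2
g(10) = mex{0,1} = 2
g(11) = mex{0,1} = 2
g(12) = mex{0,1,2} = 3
g(13) = mex{1,2} = 0
g(14) = mex{1,2} = 0
So g(14) = 0.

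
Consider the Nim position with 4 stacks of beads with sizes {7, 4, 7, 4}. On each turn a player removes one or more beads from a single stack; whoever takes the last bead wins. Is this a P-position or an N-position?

P-position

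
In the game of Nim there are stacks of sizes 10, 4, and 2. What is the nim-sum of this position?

12

Nim-sum: 10 ⊕ 4 ⊕ 2 = 12.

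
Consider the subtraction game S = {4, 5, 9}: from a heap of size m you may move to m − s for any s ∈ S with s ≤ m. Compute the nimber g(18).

Grundy values for subtraction set {4, 5, 9}:
k:     0  1  2  3  4  5  6  7  8  9 10 11 12 13 14 15 16 17 18
g(k):  0  0  0  0  1  1  1  1  2  2  2  2  3  0  0  0  0  1  1
So g(18) = 1.

1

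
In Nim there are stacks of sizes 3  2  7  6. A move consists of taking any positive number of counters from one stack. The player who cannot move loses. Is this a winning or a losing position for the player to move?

Losing position

Nim-sum: 3 ^ 2 ^ 7 ^ 6 = 0.
The nim-sum is 0, so this is a P-position: the player to move is in a losing position under optimal play.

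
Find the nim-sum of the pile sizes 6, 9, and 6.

In binary:
  0110  (6)
  1001  (9)
  0110  (6)
  ----
  1001  (9)

9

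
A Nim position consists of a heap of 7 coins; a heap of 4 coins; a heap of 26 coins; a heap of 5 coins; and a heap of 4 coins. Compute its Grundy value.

Nim-sum: 7 XOR 4 XOR 26 XOR 5 XOR 4 = 24.

24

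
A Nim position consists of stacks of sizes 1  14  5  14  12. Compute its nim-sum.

8

Nim-sum: 1 ⊕ 14 ⊕ 5 ⊕ 14 ⊕ 12 = 8.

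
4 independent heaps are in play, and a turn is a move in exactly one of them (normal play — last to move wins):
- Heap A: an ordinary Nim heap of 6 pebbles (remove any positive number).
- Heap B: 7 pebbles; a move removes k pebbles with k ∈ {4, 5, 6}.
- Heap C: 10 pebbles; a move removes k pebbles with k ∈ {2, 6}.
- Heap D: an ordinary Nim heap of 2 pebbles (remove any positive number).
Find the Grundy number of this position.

4

Heap A is a plain Nim heap of size 6, so its Grundy value is 6.
For heap B, compute g(0), g(1), … with moves {4, 5, 6}:
k:     0  1  2  3  4  5  6  7
g(k):  0  0  0  0  1  1  1  1
So g(7) = 1.
Grundy values for heap C (subtraction set {2, 6}):
g(0) = mex{} = 0
g(1) = mex{} = 0
g(2) = mex{0} = 1
g(3) = mex{0} = 1
g(4) = mex{1} = 0
g(5) = mex{1} = 0
g(6) = mex{0} = 1
g(7) = mex{0} = 1
g(8) = mex{1} = 0
g(9) = mex{1} = 0
g(10) = mex{0} = 1
So g(10) = 1.
Heap D is a plain Nim heap of size 2, so its Grundy value is 2.
The value of a disjunctive sum is the nim-sum of the parts.
Combined value = 6 XOR 1 XOR 1 XOR 2 = 4.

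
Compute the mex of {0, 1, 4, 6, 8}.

The values 0, 1 are all present; 2 is the first non-negative integer missing from the set.

2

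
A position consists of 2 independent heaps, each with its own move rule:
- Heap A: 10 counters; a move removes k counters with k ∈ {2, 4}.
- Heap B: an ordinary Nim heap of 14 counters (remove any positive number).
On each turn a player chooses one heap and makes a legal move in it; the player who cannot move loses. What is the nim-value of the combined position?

12

Grundy values for heap A (subtraction set {2, 4}):
g(0) = mex{} = 0
g(1) = mex{} = 0
g(2) = mex{0} = 1
g(3) = mex{0} = 1
g(4) = mex{0,1} = 2
g(5) = mex{0,1} = 2
g(6) = mex{1,2} = 0
g(7) = mex{1,2} = 0
g(8) = mex{0,2} = 1
g(9) = mex{0,2} = 1
g(10) = mex{0,1} = 2
So g(10) = 2.
Heap B is a plain Nim heap of size 14, so its Grundy value is 14.
By the Sprague-Grundy theorem, the Grundy value of a sum of independent games is the XOR of the component values.
Combined value = 2 ⊕ 14 = 12.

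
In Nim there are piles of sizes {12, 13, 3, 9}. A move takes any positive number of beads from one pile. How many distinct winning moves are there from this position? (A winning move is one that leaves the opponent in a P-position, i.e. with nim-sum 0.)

3

Nim-sum: 12 ^ 13 ^ 3 ^ 9 = 11.
The overall nim-sum is X = 11. A pile of size p has a winning move iff p XOR X < p (reduce it to p XOR X).
  12: 12 XOR 11 = 7 < 12 — winning move (to 7).
  13: 13 XOR 11 = 6 < 13 — winning move (to 6).
  3: 3 XOR 11 = 8 ≥ 3 — no move.
  9: 9 XOR 11 = 2 < 9 — winning move (to 2).
That gives 3 winning moves.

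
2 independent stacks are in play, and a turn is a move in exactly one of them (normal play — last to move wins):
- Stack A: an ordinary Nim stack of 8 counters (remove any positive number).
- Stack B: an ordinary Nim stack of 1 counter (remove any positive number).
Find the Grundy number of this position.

Stack A is a plain Nim stack of size 8, so its Grundy value is 8.
Stack B is a plain Nim stack of size 1, so its Grundy value is 1.
The value of a disjunctive sum is the nim-sum of the parts.
Combined value = 8 ⊕ 1 = 9.

9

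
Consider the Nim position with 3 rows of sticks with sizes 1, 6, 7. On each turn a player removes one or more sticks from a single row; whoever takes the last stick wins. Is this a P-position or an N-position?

P-position

Compute the nim-sum pairwise:
1 ⊕ 6 = 7
7 ⊕ 7 = 0
The nim-sum is 0, so this is a P-position: the player to move is in a losing position under optimal play.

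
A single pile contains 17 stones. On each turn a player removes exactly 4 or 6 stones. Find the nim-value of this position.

1

Build the Grundy sequence with g(k) = mex{g(k−s) : s ∈ {4, 6}, s ≤ k}:
k:     0  1  2  3  4  5  6  7  8  9 10 11 12 13 14 15 16 17
g(k):  0  0  0  0  1  1  1  1  2  2  0  0  0  0  1  1  1  1
So g(17) = 1.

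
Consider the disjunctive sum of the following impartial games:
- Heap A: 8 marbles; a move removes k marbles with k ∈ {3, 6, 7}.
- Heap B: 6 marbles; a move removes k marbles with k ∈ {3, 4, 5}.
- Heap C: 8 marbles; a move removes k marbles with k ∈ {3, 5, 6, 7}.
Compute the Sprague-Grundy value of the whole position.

2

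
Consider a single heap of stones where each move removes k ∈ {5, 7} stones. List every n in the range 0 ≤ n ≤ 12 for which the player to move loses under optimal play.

0, 1, 2, 3, 4, 12

Grundy values for subtraction set {5, 7}:
g(0) = mex{} = 0
g(1) = mex{} = 0
g(2) = mex{} = 0
g(3) = mex{} = 0
g(4) = mex{} = 0
g(5) = mex{0} = 1
g(6) = mex{0} = 1
g(7) = mex{0} = 1
g(8) = mex{0} = 1
g(9) = mex{0} = 1
g(10) = mex{0,1} = 2
g(11) = mex{0,1} = 2
g(12) = mex{1} = 0
The P-positions (g = 0) in 0..12 are 0, 1, 2, 3, 4, 12.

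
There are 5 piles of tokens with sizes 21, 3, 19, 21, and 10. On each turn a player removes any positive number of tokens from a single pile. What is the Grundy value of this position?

Write each in binary and XOR column by column:
  10101  (21)
  00011  (3)
  10011  (19)
  10101  (21)
  01010  (10)
  -----
  11010  (26)

26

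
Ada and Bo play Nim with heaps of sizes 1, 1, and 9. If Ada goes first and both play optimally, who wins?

Bitwise XOR of the heap sizes:
  0001  (1)
  0001  (1)
  1001  (9)
  ----
  1001  (9)
The nim-sum is 9 ≠ 0, so this is an N-position: the player to move can win; Ada has a winning move.

Ada wins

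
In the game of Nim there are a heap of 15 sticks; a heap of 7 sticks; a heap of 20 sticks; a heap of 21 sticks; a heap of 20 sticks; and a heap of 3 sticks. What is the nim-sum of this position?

Nim-sum: 15 ⊕ 7 ⊕ 20 ⊕ 21 ⊕ 20 ⊕ 3 = 30.

30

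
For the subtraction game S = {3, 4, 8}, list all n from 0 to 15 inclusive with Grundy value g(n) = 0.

Build the Grundy sequence with g(k) = mex{g(k−s) : s ∈ {3, 4, 8}, s ≤ k}:
k:     0  1  2  3  4  5  6  7  8  9 10 11 12 13 14 15
g(k):  0  0  0  1  1  1  2  0  2  3  1  3  0  0  0  1
The P-positions (g = 0) in 0..15 are 0, 1, 2, 7, 12, 13, 14.

0, 1, 2, 7, 12, 13, 14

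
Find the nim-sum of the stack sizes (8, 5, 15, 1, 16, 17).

Compute the nim-sum pairwise:
8 ⊕ 5 = 13
13 ⊕ 15 = 2
2 ⊕ 1 = 3
3 ⊕ 16 = 19
19 ⊕ 17 = 2

2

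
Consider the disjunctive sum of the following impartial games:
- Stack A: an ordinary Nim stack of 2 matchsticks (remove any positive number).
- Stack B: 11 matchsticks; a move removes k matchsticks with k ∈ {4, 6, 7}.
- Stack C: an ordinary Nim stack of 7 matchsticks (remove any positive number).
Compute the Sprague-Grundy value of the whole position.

Stack A is a plain Nim stack of size 2, so its Grundy value is 2.
Grundy values for stack B (subtraction set {4, 6, 7}):
k:     0  1  2  3  4  5  6  7  8  9 10 11
g(k):  0  0  0  0  1  1  1  1  2  2  2  0
So g(11) = 0.
Stack C is a plain Nim stack of size 7, so its Grundy value is 7.
By the Sprague-Grundy theorem, the Grundy value of a sum of independent games is the XOR of the component values.
Combined value = 2 XOR 0 XOR 7 = 5.

5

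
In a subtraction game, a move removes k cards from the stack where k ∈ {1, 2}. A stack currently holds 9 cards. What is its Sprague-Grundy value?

Grundy values for subtraction set {1, 2}:
k:     0  1  2  3  4  5  6  7  8  9
g(k):  0  1  2  0  1  2  0  1  2  0
So g(9) = 0.

0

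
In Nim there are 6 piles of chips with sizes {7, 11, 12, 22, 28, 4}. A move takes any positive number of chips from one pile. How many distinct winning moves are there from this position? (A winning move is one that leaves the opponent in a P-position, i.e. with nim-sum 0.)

Compute the nim-sum pairwise:
7 ⊕ 11 = 12
12 ⊕ 12 = 0
0 ⊕ 22 = 22
22 ⊕ 28 = 10
10 ⊕ 4 = 14
The overall nim-sum is X = 14. A pile of size p has a winning move iff p XOR X < p (reduce it to p XOR X).
  7: 7 XOR 14 = 9 ≥ 7 — no move.
  11: 11 XOR 14 = 5 < 11 — winning move (to 5).
  12: 12 XOR 14 = 2 < 12 — winning move (to 2).
  22: 22 XOR 14 = 24 ≥ 22 — no move.
  28: 28 XOR 14 = 18 < 28 — winning move (to 18).
  4: 4 XOR 14 = 10 ≥ 4 — no move.
That gives 3 winning moves.

3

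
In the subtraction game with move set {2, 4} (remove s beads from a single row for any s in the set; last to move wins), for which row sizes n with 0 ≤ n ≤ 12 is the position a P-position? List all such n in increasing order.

Grundy values for subtraction set {2, 4}:
g(0) = mex{} = 0
g(1) = mex{} = 0
g(2) = mex{0} = 1
g(3) = mex{0} = 1
g(4) = mex{0,1} = 2
g(5) = mex{0,1} = 2
g(6) = mex{1,2} = 0
g(7) = mex{1,2} = 0
g(8) = mex{0,2} = 1
g(9) = mex{0,2} = 1
g(10) = mex{0,1} = 2
g(11) = mex{0,1} = 2
g(12) = mex{1,2} = 0
The P-positions (g = 0) in 0..12 are 0, 1, 6, 7, 12.

0, 1, 6, 7, 12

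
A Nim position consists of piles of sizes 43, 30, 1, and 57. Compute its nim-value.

Nim-sum: 43 XOR 30 XOR 1 XOR 57 = 13.

13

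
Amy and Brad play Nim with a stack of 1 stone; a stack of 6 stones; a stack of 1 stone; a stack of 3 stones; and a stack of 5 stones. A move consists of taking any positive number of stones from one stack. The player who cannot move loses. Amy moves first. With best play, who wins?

Bitwise XOR of the heap sizes:
  001  (1)
  110  (6)
  001  (1)
  011  (3)
  101  (5)
  ---
  000  (0)
The nim-sum is 0, so this is a P-position: the player to move is in a losing position under optimal play; Amy is about to move from it and so loses — Brad wins.

Brad wins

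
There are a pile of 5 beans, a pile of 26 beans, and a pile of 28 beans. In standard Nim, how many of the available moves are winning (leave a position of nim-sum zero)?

Compute the nim-sum pairwise:
5 XOR 26 = 31
31 XOR 28 = 3
The overall nim-sum is X = 3. A pile of size p has a winning move iff p XOR X < p (reduce it to p XOR X).
  5: 5 XOR 3 = 6 ≥ 5 — no move.
  26: 26 XOR 3 = 25 < 26 — winning move (to 25).
  28: 28 XOR 3 = 31 ≥ 28 — no move.
That gives 1 winning move.

1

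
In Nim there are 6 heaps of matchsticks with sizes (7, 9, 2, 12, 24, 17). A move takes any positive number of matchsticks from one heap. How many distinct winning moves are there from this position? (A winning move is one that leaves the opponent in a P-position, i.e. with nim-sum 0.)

Bitwise XOR of the heap sizes:
  00111  (7)
  01001  (9)
  00010  (2)
  01100  (12)
  11000  (24)
  10001  (17)
  -----
  01001  (9)
The overall nim-sum is X = 9. A heap of size p has a winning move iff p XOR X < p (reduce it to p XOR X).
  7: 7 XOR 9 = 14 ≥ 7 — no move.
  9: 9 XOR 9 = 0 < 9 — winning move (to 0).
  2: 2 XOR 9 = 11 ≥ 2 — no move.
  12: 12 XOR 9 = 5 < 12 — winning move (to 5).
  24: 24 XOR 9 = 17 < 24 — winning move (to 17).
  17: 17 XOR 9 = 24 ≥ 17 — no move.
That gives 3 winning moves.

3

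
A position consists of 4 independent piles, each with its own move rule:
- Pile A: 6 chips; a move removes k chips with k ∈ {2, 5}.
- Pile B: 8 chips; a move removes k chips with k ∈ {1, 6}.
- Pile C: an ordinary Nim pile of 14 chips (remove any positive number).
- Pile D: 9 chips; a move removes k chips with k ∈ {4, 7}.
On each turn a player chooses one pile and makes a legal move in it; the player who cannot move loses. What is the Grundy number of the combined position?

12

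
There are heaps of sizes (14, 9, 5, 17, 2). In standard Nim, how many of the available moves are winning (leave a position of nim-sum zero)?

Bitwise XOR of the heap sizes:
  01110  (14)
  01001  (9)
  00101  (5)
  10001  (17)
  00010  (2)
  -----
  10001  (17)
The overall nim-sum is X = 17. A heap of size p has a winning move iff p XOR X < p (reduce it to p XOR X).
  14: 14 XOR 17 = 31 ≥ 14 — no move.
  9: 9 XOR 17 = 24 ≥ 9 — no move.
  5: 5 XOR 17 = 20 ≥ 5 — no move.
  17: 17 XOR 17 = 0 < 17 — winning move (to 0).
  2: 2 XOR 17 = 19 ≥ 2 — no move.
That gives 1 winning move.

1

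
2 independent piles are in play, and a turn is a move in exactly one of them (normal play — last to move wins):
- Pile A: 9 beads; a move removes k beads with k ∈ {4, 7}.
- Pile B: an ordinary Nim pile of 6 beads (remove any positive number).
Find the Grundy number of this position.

Grundy values for pile A (subtraction set {4, 7}):
k:     0  1  2  3  4  5  6  7  8  9
g(k):  0  0  0  0  1  1  1  1  2  2
So g(9) = 2.
Pile B is a plain Nim pile of size 6, so its Grundy value is 6.
The value of a disjunctive sum is the nim-sum of the parts.
Combined value = 2 ⊕ 6 = 4.

4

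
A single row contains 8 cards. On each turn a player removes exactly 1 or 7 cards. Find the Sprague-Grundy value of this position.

0

Grundy values for subtraction set {1, 7}:
k:     0  1  2  3  4  5  6  7  8
g(k):  0  1  0  1  0  1  0  1  0
So g(8) = 0.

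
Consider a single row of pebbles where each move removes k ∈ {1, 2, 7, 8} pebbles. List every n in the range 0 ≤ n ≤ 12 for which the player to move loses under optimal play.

Grundy values for subtraction set {1, 2, 7, 8}:
g(0) = mex{} = 0
g(1) = mex{0} = 1
g(2) = mex{0,1} = 2
g(3) = mex{1,2} = 0
g(4) = mex{0,2} = 1
g(5) = mex{0,1} = 2
g(6) = mex{1,2} = 0
g(7) = mex{0,2} = 1
g(8) = mex{0,1} = 2
g(9) = mex{1,2} = 0
g(10) = mex{0,2} = 1
g(11) = mex{0,1} = 2
g(12) = mex{1,2} = 0
The P-positions (g = 0) in 0..12 are 0, 3, 6, 9, 12.

0, 3, 6, 9, 12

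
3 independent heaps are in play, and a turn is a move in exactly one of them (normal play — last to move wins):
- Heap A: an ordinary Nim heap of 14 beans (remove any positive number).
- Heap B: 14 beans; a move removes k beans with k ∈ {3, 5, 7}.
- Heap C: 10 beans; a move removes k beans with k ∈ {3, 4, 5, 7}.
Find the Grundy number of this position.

Heap A is a plain Nim heap of size 14, so its Grundy value is 14.
For heap B, compute g(0), g(1), … with moves {3, 5, 7}:
k:     0  1  2  3  4  5  6  7  8  9 10 11 12 13 14
g(k):  0  0  0  1  1  1  2  2  2  3  0  0  0  1  1
So g(14) = 1.
Grundy values for heap C (subtraction set {3, 4, 5, 7}):
g(0) = mex{} = 0
g(1) = mex{} = 0
g(2) = mex{} = 0
g(3) = mex{0} = 1
g(4) = mex{0} = 1
g(5) = mex{0} = 1
g(6) = mex{0,1} = 2
g(7) = mex{0,1} = 2
g(8) = mex{0,1} = 2
g(9) = mex{0,1,2} = 3
g(10) = mex{1,2} = 0
So g(10) = 0.
The value of a disjunctive sum is the nim-sum of the parts.
Combined value = 14 ⊕ 1 ⊕ 0 = 15.

15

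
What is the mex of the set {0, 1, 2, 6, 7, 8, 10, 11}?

3

The values 0, 1, 2 are all present; 3 is the first non-negative integer missing from the set.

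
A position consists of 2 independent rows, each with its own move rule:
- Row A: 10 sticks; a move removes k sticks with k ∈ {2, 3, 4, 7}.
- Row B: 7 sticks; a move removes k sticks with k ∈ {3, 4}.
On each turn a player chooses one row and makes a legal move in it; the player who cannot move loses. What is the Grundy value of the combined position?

2

Grundy values for row A (subtraction set {2, 3, 4, 7}):
k:     0  1  2  3  4  5  6  7  8  9 10
g(k):  0  0  1  1  2  2  0  3  1  4  2
So g(10) = 2.
Build the Grundy sequence for row B with g(k) = mex{g(k−s) : s ∈ {3, 4}, s ≤ k}:
k:     0  1  2  3  4  5  6  7
g(k):  0  0  0  1  1  1  2  0
So g(7) = 0.
The value of a disjunctive sum is the nim-sum of the parts.
Combined value = 2 ⊕ 0 = 2.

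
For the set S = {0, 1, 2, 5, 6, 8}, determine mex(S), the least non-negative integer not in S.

The values 0, 1, 2 are all present; 3 is the first non-negative integer missing from the set.

3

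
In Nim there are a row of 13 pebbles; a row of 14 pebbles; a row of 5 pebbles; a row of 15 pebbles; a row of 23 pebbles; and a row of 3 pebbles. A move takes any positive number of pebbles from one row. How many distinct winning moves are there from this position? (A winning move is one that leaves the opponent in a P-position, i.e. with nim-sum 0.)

Compute the nim-sum pairwise:
13 ^ 14 = 3
3 ^ 5 = 6
6 ^ 15 = 9
9 ^ 23 = 30
30 ^ 3 = 29
The overall nim-sum is X = 29. A row of size p has a winning move iff p XOR X < p (reduce it to p XOR X).
  13: 13 XOR 29 = 16 ≥ 13 — no move.
  14: 14 XOR 29 = 19 ≥ 14 — no move.
  5: 5 XOR 29 = 24 ≥ 5 — no move.
  15: 15 XOR 29 = 18 ≥ 15 — no move.
  23: 23 XOR 29 = 10 < 23 — winning move (to 10).
  3: 3 XOR 29 = 30 ≥ 3 — no move.
That gives 1 winning move.

1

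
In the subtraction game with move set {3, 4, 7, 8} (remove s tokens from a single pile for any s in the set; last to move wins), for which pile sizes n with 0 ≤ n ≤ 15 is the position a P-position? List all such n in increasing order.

0, 1, 2, 11, 12, 13

Compute g(0), g(1), … for moves {3, 4, 7, 8}:
k:     0  1  2  3  4  5  6  7  8  9 10 11 12 13 14 15
g(k):  0  0  0  1  1  1  2  2  2  3  3  0  0  0  1  1
The P-positions (g = 0) in 0..15 are 0, 1, 2, 11, 12, 13.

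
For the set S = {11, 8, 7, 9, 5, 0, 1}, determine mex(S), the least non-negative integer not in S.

The values 0, 1 are all present; 2 is the first non-negative integer missing from the set.

2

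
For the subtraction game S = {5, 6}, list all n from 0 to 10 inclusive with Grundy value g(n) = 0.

0, 1, 2, 3, 4

Build the Grundy sequence with g(k) = mex{g(k−s) : s ∈ {5, 6}, s ≤ k}:
g(0) = mex{} = 0
g(1) = mex{} = 0
g(2) = mex{} = 0
g(3) = mex{} = 0
g(4) = mex{} = 0
g(5) = mex{0} = 1
g(6) = mex{0} = 1
g(7) = mex{0} = 1
g(8) = mex{0} = 1
g(9) = mex{0} = 1
g(10) = mex{0,1} = 2
The P-positions (g = 0) in 0..10 are 0, 1, 2, 3, 4.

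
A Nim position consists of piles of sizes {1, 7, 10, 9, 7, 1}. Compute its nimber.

3

Write each in binary and XOR column by column:
  0001  (1)
  0111  (7)
  1010  (10)
  1001  (9)
  0111  (7)
  0001  (1)
  ----
  0011  (3)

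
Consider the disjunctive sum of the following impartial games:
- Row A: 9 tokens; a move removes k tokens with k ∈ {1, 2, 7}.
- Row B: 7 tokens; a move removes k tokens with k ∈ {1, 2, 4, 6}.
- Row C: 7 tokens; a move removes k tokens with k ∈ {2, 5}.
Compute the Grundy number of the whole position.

Grundy values for row A (subtraction set {1, 2, 7}):
g(0) = mex{} = 0
g(1) = mex{0} = 1
g(2) = mex{0,1} = 2
g(3) = mex{1,2} = 0
g(4) = mex{0,2} = 1
g(5) = mex{0,1} = 2
g(6) = mex{1,2} = 0
g(7) = mex{0,2} = 1
g(8) = mex{0,1} = 2
g(9) = mex{1,2} = 0
So g(9) = 0.
Grundy values for row B (subtraction set {1, 2, 4, 6}):
g(0) = mex{} = 0
g(1) = mex{0} = 1
g(2) = mex{0,1} = 2
g(3) = mex{1,2} = 0
g(4) = mex{0,2} = 1
g(5) = mex{0,1} = 2
g(6) = mex{0,1,2} = 3
g(7) = mex{0,1,2,3} = 4
So g(7) = 4.
Grundy values for row C (subtraction set {2, 5}):
g(0) = mex{} = 0
g(1) = mex{} = 0
g(2) = mex{0} = 1
g(3) = mex{0} = 1
g(4) = mex{1} = 0
g(5) = mex{0,1} = 2
g(6) = mex{0} = 1
g(7) = mex{1,2} = 0
So g(7) = 0.
The value of a disjunctive sum is the nim-sum of the parts.
Combined value = 0 ⊕ 4 ⊕ 0 = 4.

4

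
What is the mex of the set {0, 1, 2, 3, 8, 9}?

4

The values 0, 1, 2, 3 are all present; 4 is the first non-negative integer missing from the set.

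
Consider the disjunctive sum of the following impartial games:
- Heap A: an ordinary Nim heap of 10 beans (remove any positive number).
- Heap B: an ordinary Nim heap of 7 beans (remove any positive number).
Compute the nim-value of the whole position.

13

Heap A is a plain Nim heap of size 10, so its Grundy value is 10.
Heap B is a plain Nim heap of size 7, so its Grundy value is 7.
The value of a disjunctive sum is the nim-sum of the parts.
Combined value = 10 ⊕ 7 = 13.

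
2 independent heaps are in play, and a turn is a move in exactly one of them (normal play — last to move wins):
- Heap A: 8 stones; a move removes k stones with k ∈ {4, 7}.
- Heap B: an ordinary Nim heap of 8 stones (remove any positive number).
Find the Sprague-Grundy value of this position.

10

For heap A, compute g(0), g(1), … with moves {4, 7}:
g(0) = mex{} = 0
g(1) = mex{} = 0
g(2) = mex{} = 0
g(3) = mex{} = 0
g(4) = mex{0} = 1
g(5) = mex{0} = 1
g(6) = mex{0} = 1
g(7) = mex{0} = 1
g(8) = mex{0,1} = 2
So g(8) = 2.
Heap B is a plain Nim heap of size 8, so its Grundy value is 8.
By the Sprague-Grundy theorem, the Grundy value of a sum of independent games is the XOR of the component values.
Combined value = 2 ⊕ 8 = 10.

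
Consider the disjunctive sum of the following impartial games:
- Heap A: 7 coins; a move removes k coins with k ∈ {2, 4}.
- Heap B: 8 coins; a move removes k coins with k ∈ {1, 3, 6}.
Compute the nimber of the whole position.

For heap A, compute g(0), g(1), … with moves {2, 4}:
k:     0  1  2  3  4  5  6  7
g(k):  0  0  1  1  2  2  0  0
So g(7) = 0.
Build the Grundy sequence for heap B with g(k) = mex{g(k−s) : s ∈ {1, 3, 6}, s ≤ k}:
g(0) = mex{} = 0
g(1) = mex{0} = 1
g(2) = mex{1} = 0
g(3) = mex{0} = 1
g(4) = mex{1} = 0
g(5) = mex{0} = 1
g(6) = mex{0,1} = 2
g(7) = mex{0,1,2} = 3
g(8) = mex{0,1,3} = 2
So g(8) = 2.
The value of a disjunctive sum is the nim-sum of the parts.
Combined value = 0 ⊕ 2 = 2.

2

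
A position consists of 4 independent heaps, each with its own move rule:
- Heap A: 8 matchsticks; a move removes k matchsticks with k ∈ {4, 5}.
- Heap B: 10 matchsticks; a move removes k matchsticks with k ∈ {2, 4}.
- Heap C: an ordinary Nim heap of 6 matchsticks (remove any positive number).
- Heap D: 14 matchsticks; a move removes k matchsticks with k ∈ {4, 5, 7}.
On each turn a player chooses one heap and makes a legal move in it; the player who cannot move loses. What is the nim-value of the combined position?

Grundy values for heap A (subtraction set {4, 5}):
k:     0  1  2  3  4  5  6  7  8
g(k):  0  0  0  0  1  1  1  1  2
So g(8) = 2.
Grundy values for heap B (subtraction set {2, 4}):
k:     0  1  2  3  4  5  6  7  8  9 10
g(k):  0  0  1  1  2  2  0  0  1  1  2
So g(10) = 2.
Heap C is a plain Nim heap of size 6, so its Grundy value is 6.
For heap D, compute g(0), g(1), … with moves {4, 5, 7}:
k:     0  1  2  3  4  5  6  7  8  9 10 11 12 13 14
g(k):  0  0  0  0  1  1  1  1  2  2  2  0  0  0  0
So g(14) = 0.
By the Sprague-Grundy theorem, the Grundy value of a sum of independent games is the XOR of the component values.
Combined value = 2 XOR 2 XOR 6 XOR 0 = 6.

6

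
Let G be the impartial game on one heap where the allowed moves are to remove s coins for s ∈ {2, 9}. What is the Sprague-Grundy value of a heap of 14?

1

Build the Grundy sequence with g(k) = mex{g(k−s) : s ∈ {2, 9}, s ≤ k}:
g(0) = mex{} = 0
g(1) = mex{} = 0
g(2) = mex{0} = 1
g(3) = mex{0} = 1
g(4) = mex{1} = 0
g(5) = mex{1} = 0
g(6) = mex{0} = 1
g(7) = mex{0} = 1
g(8) = mex{1} = 0
g(9) = mex{0,1} = 2
g(10) = mex{0} = 1
g(11) = mex{1,2} = 0
g(12) = mex{1} = 0
g(13) = mex{0} = 1
g(14) = mex{0} = 1
So g(14) = 1.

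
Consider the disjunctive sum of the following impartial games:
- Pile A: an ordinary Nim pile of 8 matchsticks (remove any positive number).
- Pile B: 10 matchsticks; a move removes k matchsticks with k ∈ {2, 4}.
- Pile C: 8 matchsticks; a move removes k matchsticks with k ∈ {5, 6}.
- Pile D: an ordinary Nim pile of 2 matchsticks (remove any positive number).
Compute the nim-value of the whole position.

9

Pile A is a plain Nim pile of size 8, so its Grundy value is 8.
For pile B, compute g(0), g(1), … with moves {2, 4}:
k:     0  1  2  3  4  5  6  7  8  9 10
g(k):  0  0  1  1  2  2  0  0  1  1  2
So g(10) = 2.
Grundy values for pile C (subtraction set {5, 6}):
k:     0  1  2  3  4  5  6  7  8
g(k):  0  0  0  0  0  1  1  1  1
So g(8) = 1.
Pile D is a plain Nim pile of size 2, so its Grundy value is 2.
The value of a disjunctive sum is the nim-sum of the parts.
Combined value = 8 XOR 2 XOR 1 XOR 2 = 9.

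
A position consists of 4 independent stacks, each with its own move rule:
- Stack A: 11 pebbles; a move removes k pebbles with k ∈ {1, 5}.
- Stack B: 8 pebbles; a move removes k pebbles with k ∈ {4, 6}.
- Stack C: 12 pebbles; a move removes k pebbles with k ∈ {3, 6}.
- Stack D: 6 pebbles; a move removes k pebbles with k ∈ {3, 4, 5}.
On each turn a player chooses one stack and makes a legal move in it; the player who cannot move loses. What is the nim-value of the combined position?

0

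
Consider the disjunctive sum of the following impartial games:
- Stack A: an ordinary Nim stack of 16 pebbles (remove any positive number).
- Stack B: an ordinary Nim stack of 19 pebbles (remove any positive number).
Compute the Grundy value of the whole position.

3

Stack A is a plain Nim stack of size 16, so its Grundy value is 16.
Stack B is a plain Nim stack of size 19, so its Grundy value is 19.
By the Sprague-Grundy theorem, the Grundy value of a sum of independent games is the XOR of the component values.
Combined value = 16 XOR 19 = 3.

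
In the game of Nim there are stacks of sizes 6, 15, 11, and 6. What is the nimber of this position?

4

Compute the nim-sum pairwise:
6 XOR 15 = 9
9 XOR 11 = 2
2 XOR 6 = 4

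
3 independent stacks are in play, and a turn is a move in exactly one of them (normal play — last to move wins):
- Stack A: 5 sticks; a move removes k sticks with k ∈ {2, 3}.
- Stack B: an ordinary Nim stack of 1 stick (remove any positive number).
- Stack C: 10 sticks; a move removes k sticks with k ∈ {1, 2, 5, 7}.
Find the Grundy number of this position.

Build the Grundy sequence for stack A with g(k) = mex{g(k−s) : s ∈ {2, 3}, s ≤ k}:
k:     0  1  2  3  4  5
g(k):  0  0  1  1  2  0
So g(5) = 0.
Stack B is a plain Nim stack of size 1, so its Grundy value is 1.
Build the Grundy sequence for stack C with g(k) = mex{g(k−s) : s ∈ {1, 2, 5, 7}, s ≤ k}:
k:     0  1  2  3  4  5  6  7  8  9 10
g(k):  0  1  2  0  1  2  0  1  2  0  1
So g(10) = 1.
The value of a disjunctive sum is the nim-sum of the parts.
Combined value = 0 XOR 1 XOR 1 = 0.

0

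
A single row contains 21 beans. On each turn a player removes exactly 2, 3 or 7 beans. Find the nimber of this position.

0

Compute g(0), g(1), … for moves {2, 3, 7}:
k:     0  1  2  3  4  5  6  7  8  9 10 11 12 13 14 15 16 17 18 19 20 21
g(k):  0  0  1  1  2  0  0  1  1  2  0  0  1  1  2  0  0  1  1  2  0  0
So g(21) = 0.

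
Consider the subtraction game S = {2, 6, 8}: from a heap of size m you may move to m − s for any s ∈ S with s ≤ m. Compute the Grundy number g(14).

0

Build the Grundy sequence with g(k) = mex{g(k−s) : s ∈ {2, 6, 8}, s ≤ k}:
k:     0  1  2  3  4  5  6  7  8  9 10 11 12 13 14
g(k):  0  0  1  1  0  0  1  1  2  2  3  3  2  2  0
So g(14) = 0.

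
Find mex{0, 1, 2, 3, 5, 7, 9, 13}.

4

The values 0, 1, 2, 3 are all present; 4 is the first non-negative integer missing from the set.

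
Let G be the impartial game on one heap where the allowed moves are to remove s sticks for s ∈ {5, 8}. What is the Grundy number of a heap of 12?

Build the Grundy sequence with g(k) = mex{g(k−s) : s ∈ {5, 8}, s ≤ k}:
g(0) = mex{} = 0
g(1) = mex{} = 0
g(2) = mex{} = 0
g(3) = mex{} = 0
g(4) = mex{} = 0
g(5) = mex{0} = 1
g(6) = mex{0} = 1
g(7) = mex{0} = 1
g(8) = mex{0} = 1
g(9) = mex{0} = 1
g(10) = mex{0,1} = 2
g(11) = mex{0,1} = 2
g(12) = mex{0,1} = 2
So g(12) = 2.

2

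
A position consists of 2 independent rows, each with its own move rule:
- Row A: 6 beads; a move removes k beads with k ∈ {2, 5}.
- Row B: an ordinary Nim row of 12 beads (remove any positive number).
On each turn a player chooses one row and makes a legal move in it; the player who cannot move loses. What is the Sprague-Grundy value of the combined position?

Build the Grundy sequence for row A with g(k) = mex{g(k−s) : s ∈ {2, 5}, s ≤ k}:
g(0) = mex{} = 0
g(1) = mex{} = 0
g(2) = mex{0} = 1
g(3) = mex{0} = 1
g(4) = mex{1} = 0
g(5) = mex{0,1} = 2
g(6) = mex{0} = 1
So g(6) = 1.
Row B is a plain Nim row of size 12, so its Grundy value is 12.
By the Sprague-Grundy theorem, the Grundy value of a sum of independent games is the XOR of the component values.
Combined value = 1 XOR 12 = 13.

13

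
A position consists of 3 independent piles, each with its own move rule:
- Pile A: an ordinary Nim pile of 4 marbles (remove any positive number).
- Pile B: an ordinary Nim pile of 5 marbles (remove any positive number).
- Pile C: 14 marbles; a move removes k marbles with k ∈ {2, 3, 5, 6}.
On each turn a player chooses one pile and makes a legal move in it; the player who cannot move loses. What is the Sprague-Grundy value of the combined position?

Pile A is a plain Nim pile of size 4, so its Grundy value is 4.
Pile B is a plain Nim pile of size 5, so its Grundy value is 5.
Build the Grundy sequence for pile C with g(k) = mex{g(k−s) : s ∈ {2, 3, 5, 6}, s ≤ k}:
k:     0  1  2  3  4  5  6  7  8  9 10 11 12 13 14
g(k):  0  0  1  1  2  2  3  3  0  0  1  1  2  2  3
So g(14) = 3.
The value of a disjunctive sum is the nim-sum of the parts.
Combined value = 4 XOR 5 XOR 3 = 2.

2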